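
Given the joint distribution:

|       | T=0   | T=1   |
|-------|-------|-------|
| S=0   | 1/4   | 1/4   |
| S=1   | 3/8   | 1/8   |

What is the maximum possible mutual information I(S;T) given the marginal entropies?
The upper bound on mutual information is I(S;T) ≤ min(H(S), H(T)).

Marginal P(S) (row sums):
  P(S=0) = 1/4 + 1/4 = 1/2
  P(S=1) = 3/8 + 1/8 = 1/2
Marginal P(T) (column sums):
  P(T=0) = 1/4 + 3/8 = 5/8
  P(T=1) = 1/4 + 1/8 = 3/8

H(S) = -[(1/2)·log₂(1/2) + (1/2)·log₂(1/2)]
  = 0.5000 + 0.5000
  = 1.0000 bits
H(T) = -[(5/8)·log₂(5/8) + (3/8)·log₂(3/8)]
  = 0.4238 + 0.5306
  = 0.9544 bits

Maximum possible I(S;T) = min(1.0000, 0.9544) = 0.9544 bits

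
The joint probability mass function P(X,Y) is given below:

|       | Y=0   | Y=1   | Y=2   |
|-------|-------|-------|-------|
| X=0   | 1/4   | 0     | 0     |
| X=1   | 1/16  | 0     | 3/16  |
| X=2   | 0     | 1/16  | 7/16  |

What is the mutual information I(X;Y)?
Marginal P(X) (row sums):
  P(X=0) = 1/4 + 0 + 0 = 1/4
  P(X=1) = 1/16 + 0 + 3/16 = 1/4
  P(X=2) = 0 + 1/16 + 7/16 = 1/2
Marginal P(Y) (column sums):
  P(Y=0) = 1/4 + 1/16 + 0 = 5/16
  P(Y=1) = 0 + 0 + 1/16 = 1/16
  P(Y=2) = 0 + 3/16 + 7/16 = 5/8

H(X) = -[(1/4)·log₂(1/4) + (1/4)·log₂(1/4) + (1/2)·log₂(1/2)]
  = 0.5000 + 0.5000 + 0.5000
  = 1.5000 bits
H(Y) = -[(5/16)·log₂(5/16) + (1/16)·log₂(1/16) + (5/8)·log₂(5/8)]
  = 0.5244 + 0.2500 + 0.4238
  = 1.1982 bits
H(X,Y) = -[(1/4)·log₂(1/4) + (1/16)·log₂(1/16) + (3/16)·log₂(3/16) + (1/16)·log₂(1/16) + (7/16)·log₂(7/16)]
  = 0.5000 + 0.2500 + 0.4528 + 0.2500 + 0.5218
  = 1.9746 bits

I(X;Y) = H(X) + H(Y) - H(X,Y)
  = 1.5000 + 1.1982 - 1.9746
  = 0.7236 bits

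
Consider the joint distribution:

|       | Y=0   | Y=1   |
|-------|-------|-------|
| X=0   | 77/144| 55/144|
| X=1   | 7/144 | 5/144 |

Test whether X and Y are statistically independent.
Marginal P(X) (row sums):
  P(X=0) = 77/144 + 55/144 = 11/12
  P(X=1) = 7/144 + 5/144 = 1/12
Marginal P(Y) (column sums):
  P(Y=0) = 77/144 + 7/144 = 7/12
  P(Y=1) = 55/144 + 5/144 = 5/12

X and Y are independent iff P(X=i,Y=j) = P(X=i)·P(Y=j) for every cell.
  P(X=0)·P(Y=0) = 11/12 × 7/12 = 77/144 = P(X=0,Y=0) ✓
  P(X=0)·P(Y=1) = 11/12 × 5/12 = 55/144 = P(X=0,Y=1) ✓
  P(X=1)·P(Y=0) = 1/12 × 7/12 = 7/144 = P(X=1,Y=0) ✓
  P(X=1)·P(Y=1) = 1/12 × 5/12 = 5/144 = P(X=1,Y=1) ✓

Yes, X and Y are independent: every cell factors, so I(X;Y) = 0 bits.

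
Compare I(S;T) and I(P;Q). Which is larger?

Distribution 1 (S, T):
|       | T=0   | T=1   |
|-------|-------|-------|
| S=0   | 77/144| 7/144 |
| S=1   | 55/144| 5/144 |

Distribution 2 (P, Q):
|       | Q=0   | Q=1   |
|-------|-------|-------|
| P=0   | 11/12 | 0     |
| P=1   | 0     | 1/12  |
Distribution 1 (S, T):
Marginal P(S) (row sums):
  P(S=0) = 77/144 + 7/144 = 7/12
  P(S=1) = 55/144 + 5/144 = 5/12
Marginal P(T) (column sums):
  P(T=0) = 77/144 + 55/144 = 11/12
  P(T=1) = 7/144 + 5/144 = 1/12

H(S) = -[(7/12)·log₂(7/12) + (5/12)·log₂(5/12)]
  = 0.4536 + 0.5263
  = 0.9799 bits
H(T) = -[(11/12)·log₂(11/12) + (1/12)·log₂(1/12)]
  = 0.1151 + 0.2987
  = 0.4138 bits
H(S,T) = -[(77/144)·log₂(77/144) + (7/144)·log₂(7/144) + (55/144)·log₂(55/144) + (5/144)·log₂(5/144)]
  = 0.4829 + 0.2121 + 0.5304 + 0.1683
  = 1.3937 bits

I(S;T) = H(S) + H(T) - H(S,T)
  = 0.9799 + 0.4138 - 1.3937
  = 0.0000 bits

Distribution 2 (P, Q):
Marginal P(P) (row sums):
  P(P=0) = 11/12 + 0 = 11/12
  P(P=1) = 0 + 1/12 = 1/12
Marginal P(Q) (column sums):
  P(Q=0) = 11/12 + 0 = 11/12
  P(Q=1) = 0 + 1/12 = 1/12

H(P) = -[(11/12)·log₂(11/12) + (1/12)·log₂(1/12)]
  = 0.1151 + 0.2987
  = 0.4138 bits
H(Q) = -[(11/12)·log₂(11/12) + (1/12)·log₂(1/12)]
  = 0.1151 + 0.2987
  = 0.4138 bits
H(P,Q) = -[(11/12)·log₂(11/12) + (1/12)·log₂(1/12)]
  = 0.1151 + 0.2987
  = 0.4138 bits

I(P;Q) = H(P) + H(Q) - H(P,Q)
  = 0.4138 + 0.4138 - 0.4138
  = 0.4138 bits

I(P;Q) = 0.4138 bits > I(S;T) = 0.0000 bits, so (P, Q) has the higher mutual information (stronger dependence).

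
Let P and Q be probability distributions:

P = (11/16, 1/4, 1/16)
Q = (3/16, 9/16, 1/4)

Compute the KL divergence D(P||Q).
D(P||Q) = Σ P(i) log₂(P(i)/Q(i))
  i=0: (11/16) × log₂((11/16)/(3/16)) = (11/16) × log₂(11/3) = 1.2887
  i=1: (1/4) × log₂((1/4)/(9/16)) = (1/4) × log₂(4/9) = -0.2925
  i=2: (1/16) × log₂((1/16)/(1/4)) = (1/16) × log₂(1/4) = -0.1250
D(P||Q) = 1.2887 - 0.2925 - 0.1250
  = 0.8712 bits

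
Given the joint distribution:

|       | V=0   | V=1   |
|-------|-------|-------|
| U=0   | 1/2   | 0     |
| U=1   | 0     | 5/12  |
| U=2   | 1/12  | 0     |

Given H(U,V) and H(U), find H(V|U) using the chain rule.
From the chain rule: H(U,V) = H(U) + H(V|U)
Therefore: H(V|U) = H(U,V) - H(U)

H(U,V) = -[(1/2)·log₂(1/2) + (5/12)·log₂(5/12) + (1/12)·log₂(1/12)]
  = 0.5000 + 0.5263 + 0.2987
  = 1.3250 bits
Marginal P(U) (row sums):
  P(U=0) = 1/2 + 0 = 1/2
  P(U=1) = 0 + 5/12 = 5/12
  P(U=2) = 1/12 + 0 = 1/12
H(U) = -[(1/2)·log₂(1/2) + (5/12)·log₂(5/12) + (1/12)·log₂(1/12)]
  = 0.5000 + 0.5263 + 0.2987
  = 1.3250 bits

H(V|U) = 1.3250 - 1.3250 = 0.0000 bits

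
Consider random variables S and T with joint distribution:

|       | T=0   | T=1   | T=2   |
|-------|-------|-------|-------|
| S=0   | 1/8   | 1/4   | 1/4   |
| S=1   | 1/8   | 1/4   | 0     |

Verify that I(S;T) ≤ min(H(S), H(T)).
Marginal P(S) (row sums):
  P(S=0) = 1/8 + 1/4 + 1/4 = 5/8
  P(S=1) = 1/8 + 1/4 + 0 = 3/8
Marginal P(T) (column sums):
  P(T=0) = 1/8 + 1/8 = 1/4
  P(T=1) = 1/4 + 1/4 = 1/2
  P(T=2) = 1/4 + 0 = 1/4

H(S) = -[(5/8)·log₂(5/8) + (3/8)·log₂(3/8)]
  = 0.4238 + 0.5306
  = 0.9544 bits
H(T) = -[(1/4)·log₂(1/4) + (1/2)·log₂(1/2) + (1/4)·log₂(1/4)]
  = 0.5000 + 0.5000 + 0.5000
  = 1.5000 bits
H(S,T) = -[(1/8)·log₂(1/8) + (1/4)·log₂(1/4) + (1/4)·log₂(1/4) + (1/8)·log₂(1/8) + (1/4)·log₂(1/4)]
  = 0.3750 + 0.5000 + 0.5000 + 0.3750 + 0.5000
  = 2.2500 bits

I(S;T) = H(S) + H(T) - H(S,T)
  = 0.9544 + 1.5000 - 2.2500
  = 0.2044 bits

min(H(S), H(T)) = min(0.9544, 1.5000) = 0.9544 bits
Since 0.2044 ≤ 0.9544, the bound is satisfied ✓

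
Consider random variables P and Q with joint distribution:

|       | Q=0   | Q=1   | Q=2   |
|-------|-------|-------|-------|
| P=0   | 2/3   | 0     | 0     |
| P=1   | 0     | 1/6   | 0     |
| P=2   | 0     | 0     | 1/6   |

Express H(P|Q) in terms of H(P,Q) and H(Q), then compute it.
H(P|Q) = H(P,Q) - H(Q)

Marginal P(Q) (column sums):
  P(Q=0) = 2/3 + 0 + 0 = 2/3
  P(Q=1) = 0 + 1/6 + 0 = 1/6
  P(Q=2) = 0 + 0 + 1/6 = 1/6

H(P,Q) = -[(2/3)·log₂(2/3) + (1/6)·log₂(1/6) + (1/6)·log₂(1/6)]
  = 0.3900 + 0.4308 + 0.4308
  = 1.2516 bits
H(Q) = -[(2/3)·log₂(2/3) + (1/6)·log₂(1/6) + (1/6)·log₂(1/6)]
  = 0.3900 + 0.4308 + 0.4308
  = 1.2516 bits

H(P|Q) = 1.2516 - 1.2516 = 0.0000 bits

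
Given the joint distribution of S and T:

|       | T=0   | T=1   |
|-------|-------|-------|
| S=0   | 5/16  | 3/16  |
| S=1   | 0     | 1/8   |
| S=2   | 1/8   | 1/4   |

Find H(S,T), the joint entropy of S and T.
H(S,T) = -Σ P(S,T) log₂ P(S,T), summed over the non-zero cells:
H(S,T) = -[(5/16)·log₂(5/16) + (3/16)·log₂(3/16) + (1/8)·log₂(1/8) + (1/8)·log₂(1/8) + (1/4)·log₂(1/4)]
  = 0.5244 + 0.4528 + 0.3750 + 0.3750 + 0.5000
  = 2.2272 bits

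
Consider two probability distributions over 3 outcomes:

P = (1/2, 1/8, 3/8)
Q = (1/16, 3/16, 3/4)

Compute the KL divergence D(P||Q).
D(P||Q) = Σ P(i) log₂(P(i)/Q(i))
  i=0: (1/2) × log₂((1/2)/(1/16)) = (1/2) × log₂(8) = 1.5000
  i=1: (1/8) × log₂((1/8)/(3/16)) = (1/8) × log₂(2/3) = -0.0731
  i=2: (3/8) × log₂((3/8)/(3/4)) = (3/8) × log₂(1/2) = -0.3750
D(P||Q) = 1.5000 - 0.0731 - 0.3750
  = 1.0519 bits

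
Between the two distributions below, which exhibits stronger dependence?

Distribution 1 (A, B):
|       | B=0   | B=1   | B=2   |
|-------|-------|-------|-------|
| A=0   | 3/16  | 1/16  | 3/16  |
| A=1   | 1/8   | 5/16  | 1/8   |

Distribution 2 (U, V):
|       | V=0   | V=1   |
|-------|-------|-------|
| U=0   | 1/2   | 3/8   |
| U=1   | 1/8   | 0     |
Distribution 1 (A, B):
Marginal P(A) (row sums):
  P(A=0) = 3/16 + 1/16 + 3/16 = 7/16
  P(A=1) = 1/8 + 5/16 + 1/8 = 9/16
Marginal P(B) (column sums):
  P(B=0) = 3/16 + 1/8 = 5/16
  P(B=1) = 1/16 + 5/16 = 3/8
  P(B=2) = 3/16 + 1/8 = 5/16

H(A) = -[(7/16)·log₂(7/16) + (9/16)·log₂(9/16)]
  = 0.5218 + 0.4669
  = 0.9887 bits
H(B) = -[(5/16)·log₂(5/16) + (3/8)·log₂(3/8) + (5/16)·log₂(5/16)]
  = 0.5244 + 0.5306 + 0.5244
  = 1.5794 bits
H(A,B) = -[(3/16)·log₂(3/16) + (1/16)·log₂(1/16) + (3/16)·log₂(3/16) + (1/8)·log₂(1/8) + (5/16)·log₂(5/16) + (1/8)·log₂(1/8)]
  = 0.4528 + 0.2500 + 0.4528 + 0.3750 + 0.5244 + 0.3750
  = 2.4300 bits

I(A;B) = H(A) + H(B) - H(A,B)
  = 0.9887 + 1.5794 - 2.4300
  = 0.1381 bits

Distribution 2 (U, V):
Marginal P(U) (row sums):
  P(U=0) = 1/2 + 3/8 = 7/8
  P(U=1) = 1/8 + 0 = 1/8
Marginal P(V) (column sums):
  P(V=0) = 1/2 + 1/8 = 5/8
  P(V=1) = 3/8 + 0 = 3/8

H(U) = -[(7/8)·log₂(7/8) + (1/8)·log₂(1/8)]
  = 0.1686 + 0.3750
  = 0.5436 bits
H(V) = -[(5/8)·log₂(5/8) + (3/8)·log₂(3/8)]
  = 0.4238 + 0.5306
  = 0.9544 bits
H(U,V) = -[(1/2)·log₂(1/2) + (3/8)·log₂(3/8) + (1/8)·log₂(1/8)]
  = 0.5000 + 0.5306 + 0.3750
  = 1.4056 bits

I(U;V) = H(U) + H(V) - H(U,V)
  = 0.5436 + 0.9544 - 1.4056
  = 0.0924 bits

I(A;B) = 0.1381 bits > I(U;V) = 0.0924 bits, so (A, B) has the higher mutual information (stronger dependence).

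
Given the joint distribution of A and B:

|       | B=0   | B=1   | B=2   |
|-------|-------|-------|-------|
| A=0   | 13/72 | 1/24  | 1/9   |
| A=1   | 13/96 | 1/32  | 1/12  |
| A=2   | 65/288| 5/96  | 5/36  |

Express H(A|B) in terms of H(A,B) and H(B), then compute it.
H(A|B) = H(A,B) - H(B)

Marginal P(B) (column sums):
  P(B=0) = 13/72 + 13/96 + 65/288 = 13/24
  P(B=1) = 1/24 + 1/32 + 5/96 = 1/8
  P(B=2) = 1/9 + 1/12 + 5/36 = 1/3

H(A,B) = -[(13/72)·log₂(13/72) + (1/24)·log₂(1/24) + (1/9)·log₂(1/9) + (13/96)·log₂(13/96) + (1/32)·log₂(1/32) + (1/12)·log₂(1/12) + (65/288)·log₂(65/288) + (5/96)·log₂(5/96) + (5/36)·log₂(5/36)]
  = 0.4459 + 0.1910 + 0.3522 + 0.3906 + 0.1563 + 0.2987 + 0.4847 + 0.2220 + 0.3956
  = 2.9370 bits
H(B) = -[(13/24)·log₂(13/24) + (1/8)·log₂(1/8) + (1/3)·log₂(1/3)]
  = 0.4791 + 0.3750 + 0.5283
  = 1.3824 bits

H(A|B) = 2.9370 - 1.3824 = 1.5546 bits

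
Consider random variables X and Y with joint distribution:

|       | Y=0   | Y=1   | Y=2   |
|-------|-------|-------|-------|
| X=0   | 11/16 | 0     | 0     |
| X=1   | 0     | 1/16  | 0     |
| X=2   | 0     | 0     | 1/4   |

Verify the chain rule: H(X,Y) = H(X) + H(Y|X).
Left side:
H(X,Y) = -[(11/16)·log₂(11/16) + (1/16)·log₂(1/16) + (1/4)·log₂(1/4)]
  = 0.3716 + 0.2500 + 0.5000
  = 1.1216 bits

Right side:
Marginal P(X) (row sums):
  P(X=0) = 11/16 + 0 + 0 = 11/16
  P(X=1) = 0 + 1/16 + 0 = 1/16
  P(X=2) = 0 + 0 + 1/4 = 1/4
H(X) = -[(11/16)·log₂(11/16) + (1/16)·log₂(1/16) + (1/4)·log₂(1/4)]
  = 0.3716 + 0.2500 + 0.5000
  = 1.1216 bits
H(Y|X) = -Σ P(X,Y)·log₂ P(Y|X), where P(Y|X) = P(X,Y) / P(X)
  (cells with P(X,Y) = 0 contribute 0)
  (X=0,Y=0): P(Y|X) = (11/16)/(11/16) = 1;  -(11/16)·log₂(1) = 0.0000
  (X=1,Y=1): P(Y|X) = (1/16)/(1/16) = 1;  -(1/16)·log₂(1) = 0.0000
  (X=2,Y=2): P(Y|X) = (1/4)/(1/4) = 1;  -(1/4)·log₂(1) = 0.0000
H(Y|X) = 0.0000 + 0.0000 + 0.0000
  = 0.0000 bits
H(X) + H(Y|X) = 1.1216 + 0.0000 = 1.1216 bits

Both sides equal 1.1216 bits, so the chain rule holds ✓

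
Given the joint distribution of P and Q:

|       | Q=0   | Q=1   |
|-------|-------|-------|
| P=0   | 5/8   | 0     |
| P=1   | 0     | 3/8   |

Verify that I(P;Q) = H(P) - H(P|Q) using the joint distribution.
Left side, from I(P;Q) = H(P) + H(Q) - H(P,Q):
Marginal P(P) (row sums):
  P(P=0) = 5/8 + 0 = 5/8
  P(P=1) = 0 + 3/8 = 3/8
Marginal P(Q) (column sums):
  P(Q=0) = 5/8 + 0 = 5/8
  P(Q=1) = 0 + 3/8 = 3/8

H(P) = -[(5/8)·log₂(5/8) + (3/8)·log₂(3/8)]
  = 0.4238 + 0.5306
  = 0.9544 bits
H(Q) = -[(5/8)·log₂(5/8) + (3/8)·log₂(3/8)]
  = 0.4238 + 0.5306
  = 0.9544 bits
H(P,Q) = -[(5/8)·log₂(5/8) + (3/8)·log₂(3/8)]
  = 0.4238 + 0.5306
  = 0.9544 bits

I(P;Q) = H(P) + H(Q) - H(P,Q)
  = 0.9544 + 0.9544 - 0.9544
  = 0.9544 bits

Right side, with H(P|Q) computed directly from the conditional probabilities:
H(P|Q) = -Σ P(P,Q)·log₂ P(P|Q), where P(P|Q) = P(P,Q) / P(Q)
  (cells with P(P,Q) = 0 contribute 0)
  (P=0,Q=0): P(P|Q) = (5/8)/(5/8) = 1;  -(5/8)·log₂(1) = 0.0000
  (P=1,Q=1): P(P|Q) = (3/8)/(3/8) = 1;  -(3/8)·log₂(1) = 0.0000
H(P|Q) = 0.0000 + 0.0000
  = 0.0000 bits
H(P) - H(P|Q) = 0.9544 - 0.0000 = 0.9544 bits

Both sides equal 0.9544 bits, so I(P;Q) = H(P) - H(P|Q) ✓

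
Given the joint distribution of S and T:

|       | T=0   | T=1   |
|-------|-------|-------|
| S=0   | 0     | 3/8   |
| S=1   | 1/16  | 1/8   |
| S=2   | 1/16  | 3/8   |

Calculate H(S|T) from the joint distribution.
Marginal P(T) (column sums):
  P(T=0) = 0 + 1/16 + 1/16 = 1/8
  P(T=1) = 3/8 + 1/8 + 3/8 = 7/8

H(S|T) = -Σ P(S,T)·log₂ P(S|T), where P(S|T) = P(S,T) / P(T)
  (cells with P(S,T) = 0 contribute 0)
  (S=0,T=1): P(S|T) = (3/8)/(7/8) = 3/7;  -(3/8)·log₂(3/7) = 0.4584
  (S=1,T=0): P(S|T) = (1/16)/(1/8) = 1/2;  -(1/16)·log₂(1/2) = 0.0625
  (S=1,T=1): P(S|T) = (1/8)/(7/8) = 1/7;  -(1/8)·log₂(1/7) = 0.3509
  (S=2,T=0): P(S|T) = (1/16)/(1/8) = 1/2;  -(1/16)·log₂(1/2) = 0.0625
  (S=2,T=1): P(S|T) = (3/8)/(7/8) = 3/7;  -(3/8)·log₂(3/7) = 0.4584
H(S|T) = 0.4584 + 0.0625 + 0.3509 + 0.0625 + 0.4584
  = 1.3927 bits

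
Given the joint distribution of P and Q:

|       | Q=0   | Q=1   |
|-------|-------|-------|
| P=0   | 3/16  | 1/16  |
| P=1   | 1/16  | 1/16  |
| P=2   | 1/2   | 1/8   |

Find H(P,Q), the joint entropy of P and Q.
H(P,Q) = -Σ P(P,Q) log₂ P(P,Q), summed over the non-zero cells:
H(P,Q) = -[(3/16)·log₂(3/16) + (1/16)·log₂(1/16) + (1/16)·log₂(1/16) + (1/16)·log₂(1/16) + (1/2)·log₂(1/2) + (1/8)·log₂(1/8)]
  = 0.4528 + 0.2500 + 0.2500 + 0.2500 + 0.5000 + 0.3750
  = 2.0778 bits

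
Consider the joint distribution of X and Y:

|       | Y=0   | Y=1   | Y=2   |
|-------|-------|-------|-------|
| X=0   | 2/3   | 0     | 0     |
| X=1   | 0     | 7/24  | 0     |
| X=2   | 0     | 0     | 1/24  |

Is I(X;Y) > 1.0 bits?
Marginal P(X) (row sums):
  P(X=0) = 2/3 + 0 + 0 = 2/3
  P(X=1) = 0 + 7/24 + 0 = 7/24
  P(X=2) = 0 + 0 + 1/24 = 1/24
Marginal P(Y) (column sums):
  P(Y=0) = 2/3 + 0 + 0 = 2/3
  P(Y=1) = 0 + 7/24 + 0 = 7/24
  P(Y=2) = 0 + 0 + 1/24 = 1/24

H(X) = -[(2/3)·log₂(2/3) + (7/24)·log₂(7/24) + (1/24)·log₂(1/24)]
  = 0.3900 + 0.5185 + 0.1910
  = 1.0995 bits
H(Y) = -[(2/3)·log₂(2/3) + (7/24)·log₂(7/24) + (1/24)·log₂(1/24)]
  = 0.3900 + 0.5185 + 0.1910
  = 1.0995 bits
H(X,Y) = -[(2/3)·log₂(2/3) + (7/24)·log₂(7/24) + (1/24)·log₂(1/24)]
  = 0.3900 + 0.5185 + 0.1910
  = 1.0995 bits

I(X;Y) = H(X) + H(Y) - H(X,Y)
  = 1.0995 + 1.0995 - 1.0995
  = 1.0995 bits

Yes. I(X;Y) = 1.0995 bits, which is > 1.0 bits.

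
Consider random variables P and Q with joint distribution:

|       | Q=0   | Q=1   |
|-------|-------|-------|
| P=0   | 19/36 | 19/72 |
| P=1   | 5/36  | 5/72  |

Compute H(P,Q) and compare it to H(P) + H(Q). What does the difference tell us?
Marginal P(P) (row sums):
  P(P=0) = 19/36 + 19/72 = 19/24
  P(P=1) = 5/36 + 5/72 = 5/24
Marginal P(Q) (column sums):
  P(Q=0) = 19/36 + 5/36 = 2/3
  P(Q=1) = 19/72 + 5/72 = 1/3

H(P,Q) = -[(19/36)·log₂(19/36) + (19/72)·log₂(19/72) + (5/36)·log₂(5/36) + (5/72)·log₂(5/72)]
  = 0.4866 + 0.5072 + 0.3956 + 0.2672
  = 1.6566 bits
H(P) = -[(19/24)·log₂(19/24) + (5/24)·log₂(5/24)]
  = 0.2668 + 0.4715
  = 0.7383 bits
H(Q) = -[(2/3)·log₂(2/3) + (1/3)·log₂(1/3)]
  = 0.3900 + 0.5283
  = 0.9183 bits

H(P) + H(Q) = 0.7383 + 0.9183 = 1.6566 bits
Difference: H(P) + H(Q) - H(P,Q) = 1.6566 - 1.6566 = 0.0000 bits = I(P;Q)

The difference is the mutual information; it is 0 here, so P and Q are independent (the joint entropy equals the sum of the marginal entropies).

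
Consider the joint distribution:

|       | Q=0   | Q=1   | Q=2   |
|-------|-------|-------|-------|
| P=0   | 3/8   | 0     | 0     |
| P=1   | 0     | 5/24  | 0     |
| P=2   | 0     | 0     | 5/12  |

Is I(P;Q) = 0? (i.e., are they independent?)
Marginal P(P) (row sums):
  P(P=0) = 3/8 + 0 + 0 = 3/8
  P(P=1) = 0 + 5/24 + 0 = 5/24
  P(P=2) = 0 + 0 + 5/12 = 5/12
Marginal P(Q) (column sums):
  P(Q=0) = 3/8 + 0 + 0 = 3/8
  P(Q=1) = 0 + 5/24 + 0 = 5/24
  P(Q=2) = 0 + 0 + 5/12 = 5/12

P and Q are independent iff P(P=i,Q=j) = P(P=i)·P(Q=j) for every cell.
  P(P=0)·P(Q=0) = 3/8 × 3/8 = 9/64, but P(P=0,Q=0) = 3/8 ✗

No, P and Q are not independent. Quantitatively, I(P;Q) > 0:

H(P) = -[(3/8)·log₂(3/8) + (5/24)·log₂(5/24) + (5/12)·log₂(5/12)]
  = 0.5306 + 0.4715 + 0.5263
  = 1.5284 bits
H(Q) = -[(3/8)·log₂(3/8) + (5/24)·log₂(5/24) + (5/12)·log₂(5/12)]
  = 0.5306 + 0.4715 + 0.5263
  = 1.5284 bits
H(P,Q) = -[(3/8)·log₂(3/8) + (5/24)·log₂(5/24) + (5/12)·log₂(5/12)]
  = 0.5306 + 0.4715 + 0.5263
  = 1.5284 bits
I(P;Q) = H(P) + H(Q) - H(P,Q) = 1.5284 + 1.5284 - 1.5284 = 1.5284 bits > 0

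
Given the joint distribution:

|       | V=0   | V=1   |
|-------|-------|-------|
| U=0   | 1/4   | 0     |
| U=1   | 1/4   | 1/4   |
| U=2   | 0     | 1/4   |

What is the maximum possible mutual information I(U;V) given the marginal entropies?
The upper bound on mutual information is I(U;V) ≤ min(H(U), H(V)).

Marginal P(U) (row sums):
  P(U=0) = 1/4 + 0 = 1/4
  P(U=1) = 1/4 + 1/4 = 1/2
  P(U=2) = 0 + 1/4 = 1/4
Marginal P(V) (column sums):
  P(V=0) = 1/4 + 1/4 + 0 = 1/2
  P(V=1) = 0 + 1/4 + 1/4 = 1/2

H(U) = -[(1/4)·log₂(1/4) + (1/2)·log₂(1/2) + (1/4)·log₂(1/4)]
  = 0.5000 + 0.5000 + 0.5000
  = 1.5000 bits
H(V) = -[(1/2)·log₂(1/2) + (1/2)·log₂(1/2)]
  = 0.5000 + 0.5000
  = 1.0000 bits

Maximum possible I(U;V) = min(1.5000, 1.0000) = 1.0000 bits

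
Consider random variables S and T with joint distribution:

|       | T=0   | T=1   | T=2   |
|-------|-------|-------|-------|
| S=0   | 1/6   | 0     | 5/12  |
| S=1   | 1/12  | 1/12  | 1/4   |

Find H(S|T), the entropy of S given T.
Marginal P(T) (column sums):
  P(T=0) = 1/6 + 1/12 = 1/4
  P(T=1) = 0 + 1/12 = 1/12
  P(T=2) = 5/12 + 1/4 = 2/3

H(S|T) = -Σ P(S,T)·log₂ P(S|T), where P(S|T) = P(S,T) / P(T)
  (cells with P(S,T) = 0 contribute 0)
  (S=0,T=0): P(S|T) = (1/6)/(1/4) = 2/3;  -(1/6)·log₂(2/3) = 0.0975
  (S=0,T=2): P(S|T) = (5/12)/(2/3) = 5/8;  -(5/12)·log₂(5/8) = 0.2825
  (S=1,T=0): P(S|T) = (1/12)/(1/4) = 1/3;  -(1/12)·log₂(1/3) = 0.1321
  (S=1,T=1): P(S|T) = (1/12)/(1/12) = 1;  -(1/12)·log₂(1) = 0.0000
  (S=1,T=2): P(S|T) = (1/4)/(2/3) = 3/8;  -(1/4)·log₂(3/8) = 0.3538
H(S|T) = 0.0975 + 0.2825 + 0.1321 + 0.0000 + 0.3538
  = 0.8659 bits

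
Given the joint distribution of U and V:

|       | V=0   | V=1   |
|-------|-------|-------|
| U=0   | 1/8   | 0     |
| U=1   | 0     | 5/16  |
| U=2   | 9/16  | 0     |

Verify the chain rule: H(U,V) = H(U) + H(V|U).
Left side:
H(U,V) = -[(1/8)·log₂(1/8) + (5/16)·log₂(5/16) + (9/16)·log₂(9/16)]
  = 0.3750 + 0.5244 + 0.4669
  = 1.3663 bits

Right side:
Marginal P(U) (row sums):
  P(U=0) = 1/8 + 0 = 1/8
  P(U=1) = 0 + 5/16 = 5/16
  P(U=2) = 9/16 + 0 = 9/16
H(U) = -[(1/8)·log₂(1/8) + (5/16)·log₂(5/16) + (9/16)·log₂(9/16)]
  = 0.3750 + 0.5244 + 0.4669
  = 1.3663 bits
H(V|U) = -Σ P(U,V)·log₂ P(V|U), where P(V|U) = P(U,V) / P(U)
  (cells with P(U,V) = 0 contribute 0)
  (U=0,V=0): P(V|U) = (1/8)/(1/8) = 1;  -(1/8)·log₂(1) = 0.0000
  (U=1,V=1): P(V|U) = (5/16)/(5/16) = 1;  -(5/16)·log₂(1) = 0.0000
  (U=2,V=0): P(V|U) = (9/16)/(9/16) = 1;  -(9/16)·log₂(1) = 0.0000
H(V|U) = 0.0000 + 0.0000 + 0.0000
  = 0.0000 bits
H(U) + H(V|U) = 1.3663 + 0.0000 = 1.3663 bits

Both sides equal 1.3663 bits, so the chain rule holds ✓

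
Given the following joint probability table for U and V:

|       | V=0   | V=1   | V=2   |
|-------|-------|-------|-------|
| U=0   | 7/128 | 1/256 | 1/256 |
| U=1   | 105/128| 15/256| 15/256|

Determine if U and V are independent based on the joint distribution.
Marginal P(U) (row sums):
  P(U=0) = 7/128 + 1/256 + 1/256 = 1/16
  P(U=1) = 105/128 + 15/256 + 15/256 = 15/16
Marginal P(V) (column sums):
  P(V=0) = 7/128 + 105/128 = 7/8
  P(V=1) = 1/256 + 15/256 = 1/16
  P(V=2) = 1/256 + 15/256 = 1/16

U and V are independent iff P(U=i,V=j) = P(U=i)·P(V=j) for every cell.
  P(U=0)·P(V=0) = 1/16 × 7/8 = 7/128 = P(U=0,V=0) ✓
  P(U=0)·P(V=1) = 1/16 × 1/16 = 1/256 = P(U=0,V=1) ✓
  P(U=0)·P(V=2) = 1/16 × 1/16 = 1/256 = P(U=0,V=2) ✓
  P(U=1)·P(V=0) = 15/16 × 7/8 = 105/128 = P(U=1,V=0) ✓
  P(U=1)·P(V=1) = 15/16 × 1/16 = 15/256 = P(U=1,V=1) ✓
  P(U=1)·P(V=2) = 15/16 × 1/16 = 15/256 = P(U=1,V=2) ✓

Yes, U and V are independent: every cell factors, so I(U;V) = 0 bits.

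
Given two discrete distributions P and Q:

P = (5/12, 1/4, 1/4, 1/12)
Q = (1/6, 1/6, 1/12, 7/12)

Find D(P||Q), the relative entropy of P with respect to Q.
D(P||Q) = Σ P(i) log₂(P(i)/Q(i))
  i=0: (5/12) × log₂((5/12)/(1/6)) = (5/12) × log₂(5/2) = 0.5508
  i=1: (1/4) × log₂((1/4)/(1/6)) = (1/4) × log₂(3/2) = 0.1462
  i=2: (1/4) × log₂((1/4)/(1/12)) = (1/4) × log₂(3) = 0.3962
  i=3: (1/12) × log₂((1/12)/(7/12)) = (1/12) × log₂(1/7) = -0.2339
D(P||Q) = 0.5508 + 0.1462 + 0.3962 - 0.2339
  = 0.8593 bits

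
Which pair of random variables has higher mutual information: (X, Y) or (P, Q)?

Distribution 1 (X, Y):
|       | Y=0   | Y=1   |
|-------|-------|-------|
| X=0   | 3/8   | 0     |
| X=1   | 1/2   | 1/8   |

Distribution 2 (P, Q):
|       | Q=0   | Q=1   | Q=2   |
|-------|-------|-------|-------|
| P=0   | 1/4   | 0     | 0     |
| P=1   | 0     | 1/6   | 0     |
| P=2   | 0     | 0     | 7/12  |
Distribution 1 (X, Y):
Marginal P(X) (row sums):
  P(X=0) = 3/8 + 0 = 3/8
  P(X=1) = 1/2 + 1/8 = 5/8
Marginal P(Y) (column sums):
  P(Y=0) = 3/8 + 1/2 = 7/8
  P(Y=1) = 0 + 1/8 = 1/8

H(X) = -[(3/8)·log₂(3/8) + (5/8)·log₂(5/8)]
  = 0.5306 + 0.4238
  = 0.9544 bits
H(Y) = -[(7/8)·log₂(7/8) + (1/8)·log₂(1/8)]
  = 0.1686 + 0.3750
  = 0.5436 bits
H(X,Y) = -[(3/8)·log₂(3/8) + (1/2)·log₂(1/2) + (1/8)·log₂(1/8)]
  = 0.5306 + 0.5000 + 0.3750
  = 1.4056 bits

I(X;Y) = H(X) + H(Y) - H(X,Y)
  = 0.9544 + 0.5436 - 1.4056
  = 0.0924 bits

Distribution 2 (P, Q):
Marginal P(P) (row sums):
  P(P=0) = 1/4 + 0 + 0 = 1/4
  P(P=1) = 0 + 1/6 + 0 = 1/6
  P(P=2) = 0 + 0 + 7/12 = 7/12
Marginal P(Q) (column sums):
  P(Q=0) = 1/4 + 0 + 0 = 1/4
  P(Q=1) = 0 + 1/6 + 0 = 1/6
  P(Q=2) = 0 + 0 + 7/12 = 7/12

H(P) = -[(1/4)·log₂(1/4) + (1/6)·log₂(1/6) + (7/12)·log₂(7/12)]
  = 0.5000 + 0.4308 + 0.4536
  = 1.3844 bits
H(Q) = -[(1/4)·log₂(1/4) + (1/6)·log₂(1/6) + (7/12)·log₂(7/12)]
  = 0.5000 + 0.4308 + 0.4536
  = 1.3844 bits
H(P,Q) = -[(1/4)·log₂(1/4) + (1/6)·log₂(1/6) + (7/12)·log₂(7/12)]
  = 0.5000 + 0.4308 + 0.4536
  = 1.3844 bits

I(P;Q) = H(P) + H(Q) - H(P,Q)
  = 1.3844 + 1.3844 - 1.3844
  = 1.3844 bits

I(P;Q) = 1.3844 bits > I(X;Y) = 0.0924 bits, so (P, Q) has the higher mutual information (stronger dependence).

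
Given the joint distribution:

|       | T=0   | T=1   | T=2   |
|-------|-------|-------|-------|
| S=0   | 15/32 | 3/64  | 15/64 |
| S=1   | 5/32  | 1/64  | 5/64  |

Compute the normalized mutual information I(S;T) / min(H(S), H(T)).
Marginal P(S) (row sums):
  P(S=0) = 15/32 + 3/64 + 15/64 = 3/4
  P(S=1) = 5/32 + 1/64 + 5/64 = 1/4
Marginal P(T) (column sums):
  P(T=0) = 15/32 + 5/32 = 5/8
  P(T=1) = 3/64 + 1/64 = 1/16
  P(T=2) = 15/64 + 5/64 = 5/16

H(S) = -[(3/4)·log₂(3/4) + (1/4)·log₂(1/4)]
  = 0.3113 + 0.5000
  = 0.8113 bits
H(T) = -[(5/8)·log₂(5/8) + (1/16)·log₂(1/16) + (5/16)·log₂(5/16)]
  = 0.4238 + 0.2500 + 0.5244
  = 1.1982 bits
H(S,T) = -[(15/32)·log₂(15/32) + (3/64)·log₂(3/64) + (15/64)·log₂(15/64) + (5/32)·log₂(5/32) + (1/64)·log₂(1/64) + (5/64)·log₂(5/64)]
  = 0.5124 + 0.2070 + 0.4906 + 0.4184 + 0.0938 + 0.2873
  = 2.0095 bits

I(S;T) = H(S) + H(T) - H(S,T)
  = 0.8113 + 1.1982 - 2.0095
  = 0.0000 bits

min(H(S), H(T)) = min(0.8113, 1.1982) = 0.8113 bits
Normalized MI = 0.0000 / 0.8113 = 0.0000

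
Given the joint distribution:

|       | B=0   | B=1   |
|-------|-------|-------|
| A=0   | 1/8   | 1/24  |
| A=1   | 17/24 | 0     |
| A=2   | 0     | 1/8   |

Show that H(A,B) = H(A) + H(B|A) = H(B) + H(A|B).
Marginal P(A) (row sums):
  P(A=0) = 1/8 + 1/24 = 1/6
  P(A=1) = 17/24 + 0 = 17/24
  P(A=2) = 0 + 1/8 = 1/8
Marginal P(B) (column sums):
  P(B=0) = 1/8 + 17/24 + 0 = 5/6
  P(B=1) = 1/24 + 0 + 1/8 = 1/6

Decomposition 1: H(A) + H(B|A)
H(A) = -[(1/6)·log₂(1/6) + (17/24)·log₂(17/24) + (1/8)·log₂(1/8)]
  = 0.4308 + 0.3524 + 0.3750
  = 1.1582 bits
H(B|A) = -Σ P(A,B)·log₂ P(B|A), where P(B|A) = P(A,B) / P(A)
  (cells with P(A,B) = 0 contribute 0)
  (A=0,B=0): P(B|A) = (1/8)/(1/6) = 3/4;  -(1/8)·log₂(3/4) = 0.0519
  (A=0,B=1): P(B|A) = (1/24)/(1/6) = 1/4;  -(1/24)·log₂(1/4) = 0.0833
  (A=1,B=0): P(B|A) = (17/24)/(17/24) = 1;  -(17/24)·log₂(1) = 0.0000
  (A=2,B=1): P(B|A) = (1/8)/(1/8) = 1;  -(1/8)·log₂(1) = 0.0000
H(B|A) = 0.0519 + 0.0833 + 0.0000 + 0.0000
  = 0.1352 bits
H(A) + H(B|A) = 1.1582 + 0.1352 = 1.2934 bits

Decomposition 2: H(B) + H(A|B)
H(B) = -[(5/6)·log₂(5/6) + (1/6)·log₂(1/6)]
  = 0.2192 + 0.4308
  = 0.6500 bits
H(A|B) = -Σ P(A,B)·log₂ P(A|B), where P(A|B) = P(A,B) / P(B)
  (cells with P(A,B) = 0 contribute 0)
  (A=0,B=0): P(A|B) = (1/8)/(5/6) = 3/20;  -(1/8)·log₂(3/20) = 0.3421
  (A=0,B=1): P(A|B) = (1/24)/(1/6) = 1/4;  -(1/24)·log₂(1/4) = 0.0833
  (A=1,B=0): P(A|B) = (17/24)/(5/6) = 17/20;  -(17/24)·log₂(17/20) = 0.1661
  (A=2,B=1): P(A|B) = (1/8)/(1/6) = 3/4;  -(1/8)·log₂(3/4) = 0.0519
H(A|B) = 0.3421 + 0.0833 + 0.1661 + 0.0519
  = 0.6434 bits
H(B) + H(A|B) = 0.6500 + 0.6434 = 1.2934 bits

Direct computation of the joint entropy:
H(A,B) = -[(1/8)·log₂(1/8) + (1/24)·log₂(1/24) + (17/24)·log₂(17/24) + (1/8)·log₂(1/8)]
  = 0.3750 + 0.1910 + 0.3524 + 0.3750
  = 1.2934 bits

All three agree: H(A,B) = 1.2934 bits ✓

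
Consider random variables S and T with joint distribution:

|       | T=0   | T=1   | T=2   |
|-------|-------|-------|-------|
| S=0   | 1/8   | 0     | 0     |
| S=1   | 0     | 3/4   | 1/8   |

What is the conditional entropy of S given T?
Marginal P(T) (column sums):
  P(T=0) = 1/8 + 0 = 1/8
  P(T=1) = 0 + 3/4 = 3/4
  P(T=2) = 0 + 1/8 = 1/8

H(S|T) = -Σ P(S,T)·log₂ P(S|T), where P(S|T) = P(S,T) / P(T)
  (cells with P(S,T) = 0 contribute 0)
  (S=0,T=0): P(S|T) = (1/8)/(1/8) = 1;  -(1/8)·log₂(1) = 0.0000
  (S=1,T=1): P(S|T) = (3/4)/(3/4) = 1;  -(3/4)·log₂(1) = 0.0000
  (S=1,T=2): P(S|T) = (1/8)/(1/8) = 1;  -(1/8)·log₂(1) = 0.0000
H(S|T) = 0.0000 + 0.0000 + 0.0000
  = 0.0000 bits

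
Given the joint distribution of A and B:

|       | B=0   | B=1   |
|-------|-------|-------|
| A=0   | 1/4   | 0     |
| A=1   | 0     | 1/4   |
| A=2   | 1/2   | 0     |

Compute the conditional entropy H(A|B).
Marginal P(B) (column sums):
  P(B=0) = 1/4 + 0 + 1/2 = 3/4
  P(B=1) = 0 + 1/4 + 0 = 1/4

H(A|B) = -Σ P(A,B)·log₂ P(A|B), where P(A|B) = P(A,B) / P(B)
  (cells with P(A,B) = 0 contribute 0)
  (A=0,B=0): P(A|B) = (1/4)/(3/4) = 1/3;  -(1/4)·log₂(1/3) = 0.3962
  (A=1,B=1): P(A|B) = (1/4)/(1/4) = 1;  -(1/4)·log₂(1) = 0.0000
  (A=2,B=0): P(A|B) = (1/2)/(3/4) = 2/3;  -(1/2)·log₂(2/3) = 0.2925
H(A|B) = 0.3962 + 0.0000 + 0.2925
  = 0.6887 bits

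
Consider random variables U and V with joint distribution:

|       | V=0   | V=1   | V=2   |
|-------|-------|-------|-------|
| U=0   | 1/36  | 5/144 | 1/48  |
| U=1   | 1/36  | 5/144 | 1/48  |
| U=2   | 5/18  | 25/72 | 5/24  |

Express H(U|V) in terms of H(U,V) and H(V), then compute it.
H(U|V) = H(U,V) - H(V)

Marginal P(V) (column sums):
  P(V=0) = 1/36 + 1/36 + 5/18 = 1/3
  P(V=1) = 5/144 + 5/144 + 25/72 = 5/12
  P(V=2) = 1/48 + 1/48 + 5/24 = 1/4

H(U,V) = -[(1/36)·log₂(1/36) + (5/144)·log₂(5/144) + (1/48)·log₂(1/48) + (1/36)·log₂(1/36) + (5/144)·log₂(5/144) + (1/48)·log₂(1/48) + (5/18)·log₂(5/18) + (25/72)·log₂(25/72) + (5/24)·log₂(5/24)]
  = 0.1436 + 0.1683 + 0.1164 + 0.1436 + 0.1683 + 0.1164 + 0.5133 + 0.5299 + 0.4715
  = 2.3713 bits
H(V) = -[(1/3)·log₂(1/3) + (5/12)·log₂(5/12) + (1/4)·log₂(1/4)]
  = 0.5283 + 0.5263 + 0.5000
  = 1.5546 bits

H(U|V) = 2.3713 - 1.5546 = 0.8167 bits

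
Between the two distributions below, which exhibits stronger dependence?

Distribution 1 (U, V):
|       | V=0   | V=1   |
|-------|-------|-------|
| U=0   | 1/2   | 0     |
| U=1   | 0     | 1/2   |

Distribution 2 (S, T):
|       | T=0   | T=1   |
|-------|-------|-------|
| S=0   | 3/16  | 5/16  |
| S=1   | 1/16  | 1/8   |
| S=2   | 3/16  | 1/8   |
Distribution 1 (U, V):
Marginal P(U) (row sums):
  P(U=0) = 1/2 + 0 = 1/2
  P(U=1) = 0 + 1/2 = 1/2
Marginal P(V) (column sums):
  P(V=0) = 1/2 + 0 = 1/2
  P(V=1) = 0 + 1/2 = 1/2

H(U) = -[(1/2)·log₂(1/2) + (1/2)·log₂(1/2)]
  = 0.5000 + 0.5000
  = 1.0000 bits
H(V) = -[(1/2)·log₂(1/2) + (1/2)·log₂(1/2)]
  = 0.5000 + 0.5000
  = 1.0000 bits
H(U,V) = -[(1/2)·log₂(1/2) + (1/2)·log₂(1/2)]
  = 0.5000 + 0.5000
  = 1.0000 bits

I(U;V) = H(U) + H(V) - H(U,V)
  = 1.0000 + 1.0000 - 1.0000
  = 1.0000 bits

Distribution 2 (S, T):
Marginal P(S) (row sums):
  P(S=0) = 3/16 + 5/16 = 1/2
  P(S=1) = 1/16 + 1/8 = 3/16
  P(S=2) = 3/16 + 1/8 = 5/16
Marginal P(T) (column sums):
  P(T=0) = 3/16 + 1/16 + 3/16 = 7/16
  P(T=1) = 5/16 + 1/8 + 1/8 = 9/16

H(S) = -[(1/2)·log₂(1/2) + (3/16)·log₂(3/16) + (5/16)·log₂(5/16)]
  = 0.5000 + 0.4528 + 0.5244
  = 1.4772 bits
H(T) = -[(7/16)·log₂(7/16) + (9/16)·log₂(9/16)]
  = 0.5218 + 0.4669
  = 0.9887 bits
H(S,T) = -[(3/16)·log₂(3/16) + (5/16)·log₂(5/16) + (1/16)·log₂(1/16) + (1/8)·log₂(1/8) + (3/16)·log₂(3/16) + (1/8)·log₂(1/8)]
  = 0.4528 + 0.5244 + 0.2500 + 0.3750 + 0.4528 + 0.3750
  = 2.4300 bits

I(S;T) = H(S) + H(T) - H(S,T)
  = 1.4772 + 0.9887 - 2.4300
  = 0.0359 bits

I(U;V) = 1.0000 bits > I(S;T) = 0.0359 bits, so (U, V) has the higher mutual information (stronger dependence).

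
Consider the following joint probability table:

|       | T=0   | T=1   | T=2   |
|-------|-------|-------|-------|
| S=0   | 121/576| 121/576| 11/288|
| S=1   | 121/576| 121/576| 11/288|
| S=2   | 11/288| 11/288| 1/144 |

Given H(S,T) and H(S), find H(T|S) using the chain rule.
From the chain rule: H(S,T) = H(S) + H(T|S)
Therefore: H(T|S) = H(S,T) - H(S)

H(S,T) = -[(121/576)·log₂(121/576) + (121/576)·log₂(121/576) + (11/288)·log₂(11/288) + (121/576)·log₂(121/576) + (121/576)·log₂(121/576) + (11/288)·log₂(11/288) + (11/288)·log₂(11/288) + (11/288)·log₂(11/288) + (1/144)·log₂(1/144)]
  = 0.4729 + 0.4729 + 0.1799 + 0.4729 + 0.4729 + 0.1799 + 0.1799 + 0.1799 + 0.0498
  = 2.6610 bits
Marginal P(S) (row sums):
  P(S=0) = 121/576 + 121/576 + 11/288 = 11/24
  P(S=1) = 121/576 + 121/576 + 11/288 = 11/24
  P(S=2) = 11/288 + 11/288 + 1/144 = 1/12
H(S) = -[(11/24)·log₂(11/24) + (11/24)·log₂(11/24) + (1/12)·log₂(1/12)]
  = 0.5159 + 0.5159 + 0.2987
  = 1.3305 bits

H(T|S) = 2.6610 - 1.3305 = 1.3305 bits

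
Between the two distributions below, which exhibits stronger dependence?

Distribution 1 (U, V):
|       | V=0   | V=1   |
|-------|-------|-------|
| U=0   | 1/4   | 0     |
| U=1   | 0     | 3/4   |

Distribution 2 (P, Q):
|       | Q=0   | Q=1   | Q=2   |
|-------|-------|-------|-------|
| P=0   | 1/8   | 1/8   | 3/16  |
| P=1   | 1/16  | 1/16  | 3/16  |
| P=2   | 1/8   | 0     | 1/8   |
Distribution 1 (U, V):
Marginal P(U) (row sums):
  P(U=0) = 1/4 + 0 = 1/4
  P(U=1) = 0 + 3/4 = 3/4
Marginal P(V) (column sums):
  P(V=0) = 1/4 + 0 = 1/4
  P(V=1) = 0 + 3/4 = 3/4

H(U) = -[(1/4)·log₂(1/4) + (3/4)·log₂(3/4)]
  = 0.5000 + 0.3113
  = 0.8113 bits
H(V) = -[(1/4)·log₂(1/4) + (3/4)·log₂(3/4)]
  = 0.5000 + 0.3113
  = 0.8113 bits
H(U,V) = -[(1/4)·log₂(1/4) + (3/4)·log₂(3/4)]
  = 0.5000 + 0.3113
  = 0.8113 bits

I(U;V) = H(U) + H(V) - H(U,V)
  = 0.8113 + 0.8113 - 0.8113
  = 0.8113 bits

Distribution 2 (P, Q):
Marginal P(P) (row sums):
  P(P=0) = 1/8 + 1/8 + 3/16 = 7/16
  P(P=1) = 1/16 + 1/16 + 3/16 = 5/16
  P(P=2) = 1/8 + 0 + 1/8 = 1/4
Marginal P(Q) (column sums):
  P(Q=0) = 1/8 + 1/16 + 1/8 = 5/16
  P(Q=1) = 1/8 + 1/16 + 0 = 3/16
  P(Q=2) = 3/16 + 3/16 + 1/8 = 1/2

H(P) = -[(7/16)·log₂(7/16) + (5/16)·log₂(5/16) + (1/4)·log₂(1/4)]
  = 0.5218 + 0.5244 + 0.5000
  = 1.5462 bits
H(Q) = -[(5/16)·log₂(5/16) + (3/16)·log₂(3/16) + (1/2)·log₂(1/2)]
  = 0.5244 + 0.4528 + 0.5000
  = 1.4772 bits
H(P,Q) = -[(1/8)·log₂(1/8) + (1/8)·log₂(1/8) + (3/16)·log₂(3/16) + (1/16)·log₂(1/16) + (1/16)·log₂(1/16) + (3/16)·log₂(3/16) + (1/8)·log₂(1/8) + (1/8)·log₂(1/8)]
  = 0.3750 + 0.3750 + 0.4528 + 0.2500 + 0.2500 + 0.4528 + 0.3750 + 0.3750
  = 2.9056 bits

I(P;Q) = H(P) + H(Q) - H(P,Q)
  = 1.5462 + 1.4772 - 2.9056
  = 0.1178 bits

I(U;V) = 0.8113 bits > I(P;Q) = 0.1178 bits, so (U, V) has the higher mutual information (stronger dependence).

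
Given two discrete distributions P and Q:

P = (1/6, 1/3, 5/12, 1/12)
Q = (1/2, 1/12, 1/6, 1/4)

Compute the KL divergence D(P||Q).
D(P||Q) = Σ P(i) log₂(P(i)/Q(i))
  i=0: (1/6) × log₂((1/6)/(1/2)) = (1/6) × log₂(1/3) = -0.2642
  i=1: (1/3) × log₂((1/3)/(1/12)) = (1/3) × log₂(4) = 0.6667
  i=2: (5/12) × log₂((5/12)/(1/6)) = (5/12) × log₂(5/2) = 0.5508
  i=3: (1/12) × log₂((1/12)/(1/4)) = (1/12) × log₂(1/3) = -0.1321
D(P||Q) = -0.2642 + 0.6667 + 0.5508 - 0.1321
  = 0.8212 bits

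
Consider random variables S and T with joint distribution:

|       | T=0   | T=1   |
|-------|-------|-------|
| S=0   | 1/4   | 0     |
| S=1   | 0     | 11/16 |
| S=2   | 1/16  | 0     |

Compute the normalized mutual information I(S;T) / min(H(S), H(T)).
Marginal P(S) (row sums):
  P(S=0) = 1/4 + 0 = 1/4
  P(S=1) = 0 + 11/16 = 11/16
  P(S=2) = 1/16 + 0 = 1/16
Marginal P(T) (column sums):
  P(T=0) = 1/4 + 0 + 1/16 = 5/16
  P(T=1) = 0 + 11/16 + 0 = 11/16

H(S) = -[(1/4)·log₂(1/4) + (11/16)·log₂(11/16) + (1/16)·log₂(1/16)]
  = 0.5000 + 0.3716 + 0.2500
  = 1.1216 bits
H(T) = -[(5/16)·log₂(5/16) + (11/16)·log₂(11/16)]
  = 0.5244 + 0.3716
  = 0.8960 bits
H(S,T) = -[(1/4)·log₂(1/4) + (11/16)·log₂(11/16) + (1/16)·log₂(1/16)]
  = 0.5000 + 0.3716 + 0.2500
  = 1.1216 bits

I(S;T) = H(S) + H(T) - H(S,T)
  = 1.1216 + 0.8960 - 1.1216
  = 0.8960 bits

min(H(S), H(T)) = min(1.1216, 0.8960) = 0.8960 bits
Normalized MI = 0.8960 / 0.8960 = 1.0000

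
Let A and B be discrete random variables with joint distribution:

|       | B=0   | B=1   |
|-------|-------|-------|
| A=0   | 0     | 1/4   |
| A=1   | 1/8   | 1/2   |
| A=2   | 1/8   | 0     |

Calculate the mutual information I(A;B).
Marginal P(A) (row sums):
  P(A=0) = 0 + 1/4 = 1/4
  P(A=1) = 1/8 + 1/2 = 5/8
  P(A=2) = 1/8 + 0 = 1/8
Marginal P(B) (column sums):
  P(B=0) = 0 + 1/8 + 1/8 = 1/4
  P(B=1) = 1/4 + 1/2 + 0 = 3/4

H(A) = -[(1/4)·log₂(1/4) + (5/8)·log₂(5/8) + (1/8)·log₂(1/8)]
  = 0.5000 + 0.4238 + 0.3750
  = 1.2988 bits
H(B) = -[(1/4)·log₂(1/4) + (3/4)·log₂(3/4)]
  = 0.5000 + 0.3113
  = 0.8113 bits
H(A,B) = -[(1/4)·log₂(1/4) + (1/8)·log₂(1/8) + (1/2)·log₂(1/2) + (1/8)·log₂(1/8)]
  = 0.5000 + 0.3750 + 0.5000 + 0.3750
  = 1.7500 bits

I(A;B) = H(A) + H(B) - H(A,B)
  = 1.2988 + 0.8113 - 1.7500
  = 0.3601 bits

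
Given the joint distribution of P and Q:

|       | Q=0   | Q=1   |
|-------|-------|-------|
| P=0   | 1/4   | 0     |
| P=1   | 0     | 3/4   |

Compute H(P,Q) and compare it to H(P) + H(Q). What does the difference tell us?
Marginal P(P) (row sums):
  P(P=0) = 1/4 + 0 = 1/4
  P(P=1) = 0 + 3/4 = 3/4
Marginal P(Q) (column sums):
  P(Q=0) = 1/4 + 0 = 1/4
  P(Q=1) = 0 + 3/4 = 3/4

H(P,Q) = -[(1/4)·log₂(1/4) + (3/4)·log₂(3/4)]
  = 0.5000 + 0.3113
  = 0.8113 bits
H(P) = -[(1/4)·log₂(1/4) + (3/4)·log₂(3/4)]
  = 0.5000 + 0.3113
  = 0.8113 bits
H(Q) = -[(1/4)·log₂(1/4) + (3/4)·log₂(3/4)]
  = 0.5000 + 0.3113
  = 0.8113 bits

H(P) + H(Q) = 0.8113 + 0.8113 = 1.6226 bits
Difference: H(P) + H(Q) - H(P,Q) = 1.6226 - 0.8113 = 0.8113 bits = I(P;Q)

The difference is the mutual information; it is positive here, so P and Q are dependent (knowing one reduces uncertainty about the other by 0.8113 bits).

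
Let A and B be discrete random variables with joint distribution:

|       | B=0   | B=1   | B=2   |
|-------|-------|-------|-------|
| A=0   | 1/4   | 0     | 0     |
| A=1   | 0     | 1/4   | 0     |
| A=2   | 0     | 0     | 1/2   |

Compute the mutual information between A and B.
Marginal P(A) (row sums):
  P(A=0) = 1/4 + 0 + 0 = 1/4
  P(A=1) = 0 + 1/4 + 0 = 1/4
  P(A=2) = 0 + 0 + 1/2 = 1/2
Marginal P(B) (column sums):
  P(B=0) = 1/4 + 0 + 0 = 1/4
  P(B=1) = 0 + 1/4 + 0 = 1/4
  P(B=2) = 0 + 0 + 1/2 = 1/2

H(A) = -[(1/4)·log₂(1/4) + (1/4)·log₂(1/4) + (1/2)·log₂(1/2)]
  = 0.5000 + 0.5000 + 0.5000
  = 1.5000 bits
H(B) = -[(1/4)·log₂(1/4) + (1/4)·log₂(1/4) + (1/2)·log₂(1/2)]
  = 0.5000 + 0.5000 + 0.5000
  = 1.5000 bits
H(A,B) = -[(1/4)·log₂(1/4) + (1/4)·log₂(1/4) + (1/2)·log₂(1/2)]
  = 0.5000 + 0.5000 + 0.5000
  = 1.5000 bits

I(A;B) = H(A) + H(B) - H(A,B)
  = 1.5000 + 1.5000 - 1.5000
  = 1.5000 bits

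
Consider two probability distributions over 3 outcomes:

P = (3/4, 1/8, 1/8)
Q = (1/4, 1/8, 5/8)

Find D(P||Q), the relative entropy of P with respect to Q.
D(P||Q) = Σ P(i) log₂(P(i)/Q(i))
  i=0: (3/4) × log₂((3/4)/(1/4)) = (3/4) × log₂(3) = 1.1887
  i=1: (1/8) × log₂((1/8)/(1/8)) = (1/8) × log₂(1) = 0.0000
  i=2: (1/8) × log₂((1/8)/(5/8)) = (1/8) × log₂(1/5) = -0.2902
D(P||Q) = 1.1887 + 0.0000 - 0.2902
  = 0.8985 bits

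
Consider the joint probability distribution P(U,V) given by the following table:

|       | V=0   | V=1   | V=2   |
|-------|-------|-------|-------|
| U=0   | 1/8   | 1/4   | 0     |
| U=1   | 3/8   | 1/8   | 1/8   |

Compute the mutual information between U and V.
Marginal P(U) (row sums):
  P(U=0) = 1/8 + 1/4 + 0 = 3/8
  P(U=1) = 3/8 + 1/8 + 1/8 = 5/8
Marginal P(V) (column sums):
  P(V=0) = 1/8 + 3/8 = 1/2
  P(V=1) = 1/4 + 1/8 = 3/8
  P(V=2) = 0 + 1/8 = 1/8

H(U) = -[(3/8)·log₂(3/8) + (5/8)·log₂(5/8)]
  = 0.5306 + 0.4238
  = 0.9544 bits
H(V) = -[(1/2)·log₂(1/2) + (3/8)·log₂(3/8) + (1/8)·log₂(1/8)]
  = 0.5000 + 0.5306 + 0.3750
  = 1.4056 bits
H(U,V) = -[(1/8)·log₂(1/8) + (1/4)·log₂(1/4) + (3/8)·log₂(3/8) + (1/8)·log₂(1/8) + (1/8)·log₂(1/8)]
  = 0.3750 + 0.5000 + 0.5306 + 0.3750 + 0.3750
  = 2.1556 bits

I(U;V) = H(U) + H(V) - H(U,V)
  = 0.9544 + 1.4056 - 2.1556
  = 0.2044 bits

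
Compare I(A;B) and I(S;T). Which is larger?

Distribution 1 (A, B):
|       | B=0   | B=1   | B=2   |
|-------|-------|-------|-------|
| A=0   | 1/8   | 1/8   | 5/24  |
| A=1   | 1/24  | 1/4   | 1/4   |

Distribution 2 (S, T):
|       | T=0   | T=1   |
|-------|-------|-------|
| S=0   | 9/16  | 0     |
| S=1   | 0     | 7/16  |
Distribution 1 (A, B):
Marginal P(A) (row sums):
  P(A=0) = 1/8 + 1/8 + 5/24 = 11/24
  P(A=1) = 1/24 + 1/4 + 1/4 = 13/24
Marginal P(B) (column sums):
  P(B=0) = 1/8 + 1/24 = 1/6
  P(B=1) = 1/8 + 1/4 = 3/8
  P(B=2) = 5/24 + 1/4 = 11/24

H(A) = -[(11/24)·log₂(11/24) + (13/24)·log₂(13/24)]
  = 0.5159 + 0.4791
  = 0.9950 bits
H(B) = -[(1/6)·log₂(1/6) + (3/8)·log₂(3/8) + (11/24)·log₂(11/24)]
  = 0.4308 + 0.5306 + 0.5159
  = 1.4773 bits
H(A,B) = -[(1/8)·log₂(1/8) + (1/8)·log₂(1/8) + (5/24)·log₂(5/24) + (1/24)·log₂(1/24) + (1/4)·log₂(1/4) + (1/4)·log₂(1/4)]
  = 0.3750 + 0.3750 + 0.4715 + 0.1910 + 0.5000 + 0.5000
  = 2.4125 bits

I(A;B) = H(A) + H(B) - H(A,B)
  = 0.9950 + 1.4773 - 2.4125
  = 0.0598 bits

Distribution 2 (S, T):
Marginal P(S) (row sums):
  P(S=0) = 9/16 + 0 = 9/16
  P(S=1) = 0 + 7/16 = 7/16
Marginal P(T) (column sums):
  P(T=0) = 9/16 + 0 = 9/16
  P(T=1) = 0 + 7/16 = 7/16

H(S) = -[(9/16)·log₂(9/16) + (7/16)·log₂(7/16)]
  = 0.4669 + 0.5218
  = 0.9887 bits
H(T) = -[(9/16)·log₂(9/16) + (7/16)·log₂(7/16)]
  = 0.4669 + 0.5218
  = 0.9887 bits
H(S,T) = -[(9/16)·log₂(9/16) + (7/16)·log₂(7/16)]
  = 0.4669 + 0.5218
  = 0.9887 bits

I(S;T) = H(S) + H(T) - H(S,T)
  = 0.9887 + 0.9887 - 0.9887
  = 0.9887 bits

I(S;T) = 0.9887 bits > I(A;B) = 0.0598 bits, so (S, T) has the higher mutual information (stronger dependence).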